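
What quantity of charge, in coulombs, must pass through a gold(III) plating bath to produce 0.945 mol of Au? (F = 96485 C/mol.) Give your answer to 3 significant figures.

2.74×10^5 C

Au³⁺ + 3e⁻ → Au, so n(e⁻) = 3 × 0.945 = 2.835 mol
Q = 2.835 × 96485 = 2.735×10^5 C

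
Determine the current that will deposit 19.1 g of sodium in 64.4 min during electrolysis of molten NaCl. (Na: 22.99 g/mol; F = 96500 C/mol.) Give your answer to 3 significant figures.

20.7 A

n(Na) = 19.1 / 22.99 = 0.8308 mol
Na⁺ + e⁻ → Na, so n(e⁻) = 0.8308 mol
Q = 0.8308 × 96500 = 80170 C
I = Q / t = 80170 / 3864 s = 20.7 A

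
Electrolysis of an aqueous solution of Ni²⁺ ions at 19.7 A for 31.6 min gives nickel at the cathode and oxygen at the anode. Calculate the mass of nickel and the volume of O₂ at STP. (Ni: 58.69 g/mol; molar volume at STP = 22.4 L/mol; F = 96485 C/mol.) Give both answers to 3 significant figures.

Q = 19.7 × 1896 = 37350 C; n(e⁻) = 37350 / 96485 = 0.3871 mol
Cathode: Ni²⁺ + 2e⁻ → Ni → n(Ni) = 0.3871/2 = 0.1936 mol → 11.4 g
Anode: 2H₂O → O₂ + 4H⁺ + 4e⁻ → n(O₂) = 0.3871/4 = 0.09678 mol → 2.17 L

11.4 g Ni; 2.17 L O₂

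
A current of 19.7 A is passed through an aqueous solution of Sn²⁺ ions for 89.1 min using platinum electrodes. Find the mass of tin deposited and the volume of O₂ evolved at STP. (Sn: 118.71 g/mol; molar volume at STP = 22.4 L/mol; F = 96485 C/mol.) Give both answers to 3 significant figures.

64.8 g Sn; 6.11 L O₂

Q = 19.7 × 5346 = 1.053×10^5 C; n(e⁻) = 1.053×10^5 / 96485 = 1.091 mol
Cathode: Sn²⁺ + 2e⁻ → Sn → n(Sn) = 1.091/2 = 0.5455 mol → 64.8 g
Anode: 2H₂O → O₂ + 4H⁺ + 4e⁻ → n(O₂) = 1.091/4 = 0.2728 mol → 6.11 L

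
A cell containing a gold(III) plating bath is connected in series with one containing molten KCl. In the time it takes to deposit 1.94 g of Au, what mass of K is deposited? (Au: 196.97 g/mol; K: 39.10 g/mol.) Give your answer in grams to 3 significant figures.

1.16 g

n(Au) = 1.94 / 196.97 = 0.009849 mol
Au³⁺ + 3e⁻ → Au, so n(e⁻) = 3 × 0.009849 = 0.02955 mol
Since the cells are in series, n(e⁻) in the K cell is also 0.02955 mol.
K⁺ + e⁻ → K, so n(K) = 0.02955 mol
m(K) = 0.02955 × 39.10 = 1.16 g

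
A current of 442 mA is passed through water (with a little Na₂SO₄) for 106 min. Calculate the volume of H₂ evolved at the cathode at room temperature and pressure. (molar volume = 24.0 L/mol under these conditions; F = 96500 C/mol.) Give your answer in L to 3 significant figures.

Charge passed = 0.442 × 6360 = 2811 C
Moles of electrons = 2811 / 96500 = 0.02913 mol
2H⁺ + 2e⁻ → H₂, so n(H₂) = 0.02913 / 2 = 0.01457 mol
V = 0.01457 × 24.0 = 0.3497 L

0.350 L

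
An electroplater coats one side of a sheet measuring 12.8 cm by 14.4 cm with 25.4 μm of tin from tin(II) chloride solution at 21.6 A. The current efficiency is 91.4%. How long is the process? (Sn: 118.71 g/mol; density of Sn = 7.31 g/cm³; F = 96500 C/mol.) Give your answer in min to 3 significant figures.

4.70 min

Plated area = 12.8 × 14.4 = 184.3 cm²
Volume = 184.3 × 25.4×10⁻⁴ cm = 0.4681 cm³
m(Sn) = 0.4681 × 7.31 = 3.422 g
n(Sn) = 3.422 / 118.71 = 0.02883 mol; n(e⁻) = 2 × 0.02883 = 0.05766 mol
Q = 0.05766 × 96500 / 0.914 = 6088 C
t = 6088 / 21.6 = 281.9 s = 4.70 min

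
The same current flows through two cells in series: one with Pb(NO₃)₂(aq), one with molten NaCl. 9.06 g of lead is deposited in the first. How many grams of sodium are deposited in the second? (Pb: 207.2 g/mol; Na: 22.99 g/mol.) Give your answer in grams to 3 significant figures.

2.01 g

n(Pb) = 9.06 / 207.2 = 0.04373 mol
Pb²⁺ + 2e⁻ → Pb, so n(e⁻) = 2 × 0.04373 = 0.08746 mol
Since the cells are in series, n(e⁻) in the Na cell is also 0.08746 mol.
Na⁺ + e⁻ → Na, so n(Na) = 0.08746 mol
m(Na) = 0.08746 × 22.99 = 2.01 g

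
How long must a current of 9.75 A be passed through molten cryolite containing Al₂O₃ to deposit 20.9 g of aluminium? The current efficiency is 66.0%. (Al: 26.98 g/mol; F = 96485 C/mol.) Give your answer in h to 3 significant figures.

9.68 h

n(Al) = 20.9 / 26.98 = 0.7746 mol
Al³⁺ + 3e⁻ → Al, so n(e⁻) = 3 × 0.7746 = 2.324 mol
Q = 2.324 × 96485 / 0.660 = 3.397×10^5 C
t = Q / I = 3.397×10^5 / 9.75 = 34840 s = 9.68 h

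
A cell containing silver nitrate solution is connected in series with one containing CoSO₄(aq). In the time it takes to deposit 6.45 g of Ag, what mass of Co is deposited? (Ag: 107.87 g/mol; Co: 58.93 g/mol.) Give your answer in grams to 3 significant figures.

1.76 g

n(Ag) = 6.45 / 107.87 = 0.05979 mol
Ag⁺ + e⁻ → Ag, so n(e⁻) = 0.05979 mol
Since the cells are in series, n(e⁻) in the Co cell is also 0.05979 mol.
Co²⁺ + 2e⁻ → Co, so n(Co) = 0.05979 / 2 = 0.02990 mol
m(Co) = 0.02990 × 58.93 = 1.76 g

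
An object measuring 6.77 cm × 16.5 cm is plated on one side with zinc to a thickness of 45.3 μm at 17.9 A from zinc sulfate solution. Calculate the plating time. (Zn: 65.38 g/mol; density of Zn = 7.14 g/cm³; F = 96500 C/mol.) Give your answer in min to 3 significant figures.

9.93 min

Plated area = 6.77 × 16.5 = 111.7 cm²
Volume = 111.7 × 45.3×10⁻⁴ cm = 0.5060 cm³
m(Zn) = 0.5060 × 7.14 = 3.613 g
n(Zn) = 3.613 / 65.38 = 0.05526 mol; n(e⁻) = 2 × 0.05526 = 0.1105 mol
Q = 0.1105 × 96500 = 10660 C
t = 10660 / 17.9 = 595.5 s = 9.93 min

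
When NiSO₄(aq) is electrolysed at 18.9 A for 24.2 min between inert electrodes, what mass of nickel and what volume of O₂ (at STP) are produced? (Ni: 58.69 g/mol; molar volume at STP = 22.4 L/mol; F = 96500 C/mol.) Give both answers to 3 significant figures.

8.35 g Ni; 1.59 L O₂

Q = 18.9 × 1452 = 27440 C; n(e⁻) = 27440 / 96500 = 0.2844 mol
Cathode: Ni²⁺ + 2e⁻ → Ni → n(Ni) = 0.2844/2 = 0.1422 mol → 8.35 g
Anode: 2H₂O → O₂ + 4H⁺ + 4e⁻ → n(O₂) = 0.2844/4 = 0.07110 mol → 1.59 L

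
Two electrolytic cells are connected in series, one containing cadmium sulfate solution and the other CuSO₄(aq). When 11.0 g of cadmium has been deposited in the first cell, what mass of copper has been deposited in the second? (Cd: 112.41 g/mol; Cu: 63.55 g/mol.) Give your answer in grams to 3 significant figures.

n(Cd) = 11.0 / 112.41 = 0.09786 mol
Cd²⁺ + 2e⁻ → Cd, so n(e⁻) = 2 × 0.09786 = 0.1957 mol
The cells are in series, so the same charge (and hence the same n(e⁻) = 0.1957 mol) passes through both.
Cu²⁺ + 2e⁻ → Cu, so n(Cu) = 0.1957 / 2 = 0.09785 mol
m(Cu) = 0.09785 × 63.55 = 6.22 g

6.22 g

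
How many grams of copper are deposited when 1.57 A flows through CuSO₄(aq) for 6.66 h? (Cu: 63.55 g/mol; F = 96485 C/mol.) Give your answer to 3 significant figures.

12.4 g

Q = 1.57 A × 23976 s = 37640 C
n(e⁻) = 37640 / 96485 = 0.3901 mol
Cu²⁺ + 2e⁻ → Cu, so n(Cu) = 0.3901 / 2 = 0.1951 mol
m = 0.1951 × 63.55 = 12.4 g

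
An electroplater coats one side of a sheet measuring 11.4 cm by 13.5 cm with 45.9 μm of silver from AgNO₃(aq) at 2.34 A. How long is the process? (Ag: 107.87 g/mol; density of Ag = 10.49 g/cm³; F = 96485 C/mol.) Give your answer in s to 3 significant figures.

Plated area = 11.4 × 13.5 = 153.9 cm²
Volume = 153.9 × 45.9×10⁻⁴ cm = 0.7064 cm³
m(Ag) = 0.7064 × 10.49 = 7.410 g
n(Ag) = 7.410 / 107.87 = 0.06869 mol; n(e⁻) = 0.06869 mol
Q = 0.06869 × 96485 = 6628 C
t = 6628 / 2.34 = 2832 s

2830 s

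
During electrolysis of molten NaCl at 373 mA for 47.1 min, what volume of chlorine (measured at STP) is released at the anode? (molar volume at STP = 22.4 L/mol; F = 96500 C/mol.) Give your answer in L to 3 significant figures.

0.122 L

Charge passed = 0.373 × 2826 = 1054 C
Moles of electrons = 1054 / 96500 = 0.01092 mol
2Cl⁻ → Cl₂ + 2e⁻, so n(Cl₂) = 0.01092 / 2 = 0.005460 mol
V = 0.005460 × 22.4 = 0.1223 L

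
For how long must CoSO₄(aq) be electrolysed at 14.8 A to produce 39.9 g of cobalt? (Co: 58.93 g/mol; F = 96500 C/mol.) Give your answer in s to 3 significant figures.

8830 s

n(Co) = 39.9 / 58.93 = 0.6771 mol
Co²⁺ + 2e⁻ → Co, so n(e⁻) = 2 × 0.6771 = 1.354 mol
Q = 1.354 × 96500 = 1.307×10^5 C
t = Q / I = 1.307×10^5 / 14.8 = 8831 s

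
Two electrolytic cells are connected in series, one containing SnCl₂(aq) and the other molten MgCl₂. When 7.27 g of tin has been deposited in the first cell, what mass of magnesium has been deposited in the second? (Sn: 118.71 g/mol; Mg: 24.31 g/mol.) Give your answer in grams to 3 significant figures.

1.49 g

n(Sn) = 7.27 / 118.71 = 0.06124 mol
Sn²⁺ + 2e⁻ → Sn, so n(e⁻) = 2 × 0.06124 = 0.1225 mol
In series, the same 0.1225 mol of electrons flows through the second cell.
Mg²⁺ + 2e⁻ → Mg, so n(Mg) = 0.1225 / 2 = 0.06125 mol
m(Mg) = 0.06125 × 24.31 = 1.49 g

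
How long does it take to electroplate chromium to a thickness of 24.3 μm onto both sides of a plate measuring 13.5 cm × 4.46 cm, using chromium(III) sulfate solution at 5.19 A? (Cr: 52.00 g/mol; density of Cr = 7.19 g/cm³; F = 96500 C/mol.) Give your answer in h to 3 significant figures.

Plated area = 2 × 13.5 × 4.46 = 120.4 cm²
Volume = 120.4 × 24.3×10⁻⁴ cm = 0.2926 cm³
m(Cr) = 0.2926 × 7.19 = 2.104 g
n(Cr) = 2.104 / 52.00 = 0.04046 mol; n(e⁻) = 3 × 0.04046 = 0.1214 mol
Q = 0.1214 × 96500 = 11720 C
t = 11720 / 5.19 = 2258 s = 0.627 h

0.627 h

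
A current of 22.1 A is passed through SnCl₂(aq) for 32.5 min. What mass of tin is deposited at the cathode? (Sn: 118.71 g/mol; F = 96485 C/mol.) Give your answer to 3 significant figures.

Q = It = 22.1 × 1950 = 43100 C
Moles of electrons = 43100 / 96485 = 0.4467 mol
Sn²⁺ + 2e⁻ → Sn, so n(Sn) = 0.4467 / 2 = 0.2234 mol
m = 0.2234 × 118.71 = 26.5 g

26.5 g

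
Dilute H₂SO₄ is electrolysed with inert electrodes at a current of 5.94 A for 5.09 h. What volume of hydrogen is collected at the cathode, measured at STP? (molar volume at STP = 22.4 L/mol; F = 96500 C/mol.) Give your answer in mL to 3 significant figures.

12600 mL

Charge passed = 5.94 × 18324 = 1.088×10^5 C
n(e⁻) = Q/F = 1.088×10^5/96500 = 1.127 mol
2H⁺ + 2e⁻ → H₂, so n(H₂) = 1.127 / 2 = 0.5635 mol
V = 0.5635 × 22.4 = 12.62 L
= 12600 mL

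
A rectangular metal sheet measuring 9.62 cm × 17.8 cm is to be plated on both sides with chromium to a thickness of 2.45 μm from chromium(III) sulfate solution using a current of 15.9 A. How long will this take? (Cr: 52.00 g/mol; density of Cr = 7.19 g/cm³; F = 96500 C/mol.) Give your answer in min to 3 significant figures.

3.52 min

Plated area = 2 × 9.62 × 17.8 = 342.5 cm²
Volume = 342.5 × 2.45×10⁻⁴ cm = 0.08391 cm³
m(Cr) = 0.08391 × 7.19 = 0.6033 g
n(Cr) = 0.6033 / 52.00 = 0.01160 mol; n(e⁻) = 3 × 0.01160 = 0.03480 mol
Q = 0.03480 × 96500 = 3358 C
t = 3358 / 15.9 = 211.2 s = 3.52 min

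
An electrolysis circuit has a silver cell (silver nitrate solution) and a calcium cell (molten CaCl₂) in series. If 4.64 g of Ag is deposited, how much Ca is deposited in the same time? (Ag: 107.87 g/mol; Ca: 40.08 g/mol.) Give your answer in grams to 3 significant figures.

n(Ag) = 4.64 / 107.87 = 0.04301 mol
Ag⁺ + e⁻ → Ag, so n(e⁻) = 0.04301 mol
Since the cells are in series, n(e⁻) in the Ca cell is also 0.04301 mol.
Ca²⁺ + 2e⁻ → Ca, so n(Ca) = 0.04301 / 2 = 0.02151 mol
m(Ca) = 0.02151 × 40.08 = 0.862 g

0.862 g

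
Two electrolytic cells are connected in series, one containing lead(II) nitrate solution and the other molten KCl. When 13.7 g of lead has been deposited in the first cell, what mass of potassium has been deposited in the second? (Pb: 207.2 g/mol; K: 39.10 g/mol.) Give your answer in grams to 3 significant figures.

5.17 g

n(Pb) = 13.7 / 207.2 = 0.06612 mol
Pb²⁺ + 2e⁻ → Pb, so n(e⁻) = 2 × 0.06612 = 0.1322 mol
Same current for the same time ⇒ same n(e⁻) = 0.1322 mol in both cells.
K⁺ + e⁻ → K, so n(K) = 0.1322 mol
m(K) = 0.1322 × 39.10 = 5.17 g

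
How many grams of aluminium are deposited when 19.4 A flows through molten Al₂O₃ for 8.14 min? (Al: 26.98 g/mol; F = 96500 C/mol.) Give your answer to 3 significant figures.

0.883 g

Q = 19.4 A × 488.4 s = 9475 C
n(e⁻) = Q/F = 9475/96500 = 0.09819 mol
Al³⁺ + 3e⁻ → Al, so n(Al) = 0.09819 / 3 = 0.03273 mol
m = 0.03273 × 26.98 = 0.883 g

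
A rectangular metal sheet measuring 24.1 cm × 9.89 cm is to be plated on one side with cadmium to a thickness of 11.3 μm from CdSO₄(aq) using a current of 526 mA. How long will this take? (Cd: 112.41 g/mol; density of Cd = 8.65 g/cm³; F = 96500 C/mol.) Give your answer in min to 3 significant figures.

127 min

Plated area = 24.1 × 9.89 = 238.3 cm²
Volume = 238.3 × 11.3×10⁻⁴ cm = 0.2693 cm³
m(Cd) = 0.2693 × 8.65 = 2.329 g
n(Cd) = 2.329 / 112.41 = 0.02072 mol; n(e⁻) = 2 × 0.02072 = 0.04144 mol
Q = 0.04144 × 96500 = 3999 C
t = 3999 / 0.526 = 7603 s = 127 min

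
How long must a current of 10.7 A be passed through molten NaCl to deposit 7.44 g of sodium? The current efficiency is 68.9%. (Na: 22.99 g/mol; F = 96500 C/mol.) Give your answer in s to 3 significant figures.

4240 s

n(Na) = 7.44 / 22.99 = 0.3236 mol
Na⁺ + e⁻ → Na, so n(e⁻) = 0.3236 mol
Q = 0.3236 × 96500 / 0.689 = 45320 C
t = Q / I = 45320 / 10.7 = 4236 s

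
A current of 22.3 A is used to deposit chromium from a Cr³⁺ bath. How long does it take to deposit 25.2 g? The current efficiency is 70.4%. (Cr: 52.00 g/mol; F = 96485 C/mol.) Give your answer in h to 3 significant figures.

2.48 h

n(Cr) = 25.2 / 52.00 = 0.4846 mol
Cr³⁺ + 3e⁻ → Cr, so n(e⁻) = 3 × 0.4846 = 1.454 mol
Q = 1.454 × 96485 / 0.704 = 1.993×10^5 C
t = Q / I = 1.993×10^5 / 22.3 = 8937 s = 2.48 h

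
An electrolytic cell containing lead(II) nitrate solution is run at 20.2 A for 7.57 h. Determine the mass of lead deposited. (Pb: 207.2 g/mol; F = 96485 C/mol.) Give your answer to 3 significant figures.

Q = 20.2 A × 27252 s = 5.505×10^5 C
n(e⁻) = 5.505×10^5 / 96485 = 5.706 mol
Pb²⁺ + 2e⁻ → Pb, so n(Pb) = 5.706 / 2 = 2.853 mol
m = 2.853 × 207.2 = 591 g

591 g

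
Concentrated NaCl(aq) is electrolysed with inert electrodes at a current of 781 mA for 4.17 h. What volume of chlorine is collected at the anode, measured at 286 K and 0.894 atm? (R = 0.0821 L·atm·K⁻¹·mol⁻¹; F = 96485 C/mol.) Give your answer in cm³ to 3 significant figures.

Q = It = 0.781 × 15012 = 11720 C
n(e⁻) = 11720 / 96485 = 0.1215 mol
2Cl⁻ → Cl₂ + 2e⁻, so n(Cl₂) = 0.1215 / 2 = 0.06075 mol
V = nRT/P = 0.06075 × 0.0821 × 286 / 0.894 = 1.596 L
= 1600 cm³

1600 cm³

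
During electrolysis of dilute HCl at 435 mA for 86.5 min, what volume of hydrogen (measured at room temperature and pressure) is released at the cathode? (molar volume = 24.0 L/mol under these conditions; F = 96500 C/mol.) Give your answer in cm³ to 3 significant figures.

Charge passed = 0.435 × 5190 = 2258 C
Moles of electrons = 2258 / 96500 = 0.02340 mol
2H⁺ + 2e⁻ → H₂, so n(H₂) = 0.02340 / 2 = 0.01170 mol
V = 0.01170 × 24.0 = 0.2808 L
= 281 cm³

281 cm³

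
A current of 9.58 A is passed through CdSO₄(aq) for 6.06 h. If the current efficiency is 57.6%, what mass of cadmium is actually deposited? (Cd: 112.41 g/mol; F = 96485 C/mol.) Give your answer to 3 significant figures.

Q = 9.58 × 21816 = 2.090×10^5 C
n(e⁻) = 2.090×10^5 / 96485 = 2.166 mol
Cd²⁺ + 2e⁻ → Cd, so theoretical m(Cd) = 1.083 × 112.41 = 121.7 g
Actual mass = 57.6% × 121.7 = 70.1 g

70.1 g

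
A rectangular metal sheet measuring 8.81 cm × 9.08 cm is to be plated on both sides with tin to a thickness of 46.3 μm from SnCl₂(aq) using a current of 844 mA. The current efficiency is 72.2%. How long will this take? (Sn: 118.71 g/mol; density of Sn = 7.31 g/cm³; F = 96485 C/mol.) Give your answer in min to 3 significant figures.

Plated area = 2 × 8.81 × 9.08 = 160.0 cm²
Volume = 160.0 × 46.3×10⁻⁴ cm = 0.7408 cm³
m(Sn) = 0.7408 × 7.31 = 5.415 g
n(Sn) = 5.415 / 118.71 = 0.04562 mol; n(e⁻) = 2 × 0.04562 = 0.09124 mol
Q = 0.09124 × 96485 / 0.722 = 12190 C
t = 12190 / 0.844 = 14440 s = 241 min

241 min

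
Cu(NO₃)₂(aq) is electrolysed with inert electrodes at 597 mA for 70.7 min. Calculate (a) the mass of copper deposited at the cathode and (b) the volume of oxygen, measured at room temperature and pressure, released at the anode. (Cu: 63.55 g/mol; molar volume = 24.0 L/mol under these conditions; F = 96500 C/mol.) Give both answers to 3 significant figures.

0.834 g Cu; 0.157 L O₂

Q = 0.597 × 4242 = 2532 C; n(e⁻) = 2532 / 96500 = 0.02624 mol
Cathode: Cu²⁺ + 2e⁻ → Cu → n(Cu) = 0.02624/2 = 0.01312 mol → 0.834 g
Anode: 2H₂O → O₂ + 4H⁺ + 4e⁻ → n(O₂) = 0.02624/4 = 0.006560 mol → 0.157 L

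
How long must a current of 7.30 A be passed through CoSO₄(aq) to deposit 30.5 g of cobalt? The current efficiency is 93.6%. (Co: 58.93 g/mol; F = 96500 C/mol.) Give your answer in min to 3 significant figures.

244 min

n(Co) = 30.5 / 58.93 = 0.5176 mol
Co²⁺ + 2e⁻ → Co, so n(e⁻) = 2 × 0.5176 = 1.035 mol
Q = 1.035 × 96500 / 0.936 = 1.067×10^5 C
t = Q / I = 1.067×10^5 / 7.30 = 14620 s = 244 min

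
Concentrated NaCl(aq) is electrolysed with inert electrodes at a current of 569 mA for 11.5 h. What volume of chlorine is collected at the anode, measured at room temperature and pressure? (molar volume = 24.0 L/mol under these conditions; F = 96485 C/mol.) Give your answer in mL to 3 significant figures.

2930 mL

Q = 0.569 A × 41400 s = 23560 C
n(e⁻) = Q/F = 23560/96485 = 0.2442 mol
2Cl⁻ → Cl₂ + 2e⁻, so n(Cl₂) = 0.2442 / 2 = 0.1221 mol
V = 0.1221 × 24.0 = 2.930 L
= 2930 mL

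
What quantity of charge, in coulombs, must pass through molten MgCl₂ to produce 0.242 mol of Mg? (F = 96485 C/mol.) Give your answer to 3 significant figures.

46700 C

Mg²⁺ + 2e⁻ → Mg, so n(e⁻) = 2 × 0.242 = 0.4840 mol
Q = 0.4840 × 96485 = 46700 C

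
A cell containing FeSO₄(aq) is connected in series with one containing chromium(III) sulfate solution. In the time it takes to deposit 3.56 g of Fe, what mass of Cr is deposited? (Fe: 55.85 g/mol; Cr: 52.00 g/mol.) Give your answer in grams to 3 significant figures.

2.21 g

n(Fe) = 3.56 / 55.85 = 0.06374 mol
Fe²⁺ + 2e⁻ → Fe, so n(e⁻) = 2 × 0.06374 = 0.1275 mol
Since the cells are in series, n(e⁻) in the Cr cell is also 0.1275 mol.
Cr³⁺ + 3e⁻ → Cr, so n(Cr) = 0.1275 / 3 = 0.04250 mol
m(Cr) = 0.04250 × 52.00 = 2.21 g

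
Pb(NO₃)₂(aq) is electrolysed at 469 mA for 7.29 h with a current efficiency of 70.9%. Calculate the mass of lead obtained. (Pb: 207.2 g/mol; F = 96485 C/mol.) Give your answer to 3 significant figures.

Q = 0.469 × 26244 = 12310 C
n(e⁻) = 12310 / 96485 = 0.1276 mol
Pb²⁺ + 2e⁻ → Pb, so theoretical m(Pb) = 0.06380 × 207.2 = 13.22 g
Actual mass = 70.9% × 13.22 = 9.37 g

9.37 g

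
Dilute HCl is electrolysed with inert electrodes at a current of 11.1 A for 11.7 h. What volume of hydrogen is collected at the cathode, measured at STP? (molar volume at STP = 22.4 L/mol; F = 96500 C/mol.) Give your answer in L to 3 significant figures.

Q = 11.1 A × 42120 s = 4.675×10^5 C
n(e⁻) = 4.675×10^5 / 96500 = 4.845 mol
2H⁺ + 2e⁻ → H₂, so n(H₂) = 4.845 / 2 = 2.423 mol
V = 2.423 × 22.4 = 54.28 L

54.3 L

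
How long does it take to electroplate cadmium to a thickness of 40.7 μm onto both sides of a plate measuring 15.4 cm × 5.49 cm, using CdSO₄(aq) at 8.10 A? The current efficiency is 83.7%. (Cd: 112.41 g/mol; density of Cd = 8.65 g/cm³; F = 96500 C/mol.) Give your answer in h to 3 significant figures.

0.419 h

Plated area = 2 × 15.4 × 5.49 = 169.1 cm²
Volume = 169.1 × 40.7×10⁻⁴ cm = 0.6882 cm³
m(Cd) = 0.6882 × 8.65 = 5.953 g
n(Cd) = 5.953 / 112.41 = 0.05296 mol; n(e⁻) = 2 × 0.05296 = 0.1059 mol
Q = 0.1059 × 96500 / 0.837 = 12210 C
t = 12210 / 8.10 = 1507 s = 0.419 h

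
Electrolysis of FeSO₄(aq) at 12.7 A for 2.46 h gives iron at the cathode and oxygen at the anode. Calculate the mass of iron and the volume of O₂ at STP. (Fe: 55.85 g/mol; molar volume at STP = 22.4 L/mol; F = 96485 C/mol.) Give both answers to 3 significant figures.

Q = 12.7 × 8856 = 1.125×10^5 C; n(e⁻) = 1.125×10^5 / 96485 = 1.166 mol
Cathode: Fe²⁺ + 2e⁻ → Fe → n(Fe) = 1.166/2 = 0.5830 mol → 32.6 g
Anode: 2H₂O → O₂ + 4H⁺ + 4e⁻ → n(O₂) = 1.166/4 = 0.2915 mol → 6.53 L

32.6 g Fe; 6.53 L O₂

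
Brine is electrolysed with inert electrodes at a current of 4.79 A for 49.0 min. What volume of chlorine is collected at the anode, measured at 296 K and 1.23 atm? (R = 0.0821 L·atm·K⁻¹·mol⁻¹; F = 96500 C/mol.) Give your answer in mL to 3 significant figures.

Charge passed = 4.79 × 2940 = 14080 C
Moles of electrons = 14080 / 96500 = 0.1459 mol
2Cl⁻ → Cl₂ + 2e⁻, so n(Cl₂) = 0.1459 / 2 = 0.07295 mol
V = nRT/P = 0.07295 × 0.0821 × 296 / 1.23 = 1.441 L
= 1440 mL

1440 mL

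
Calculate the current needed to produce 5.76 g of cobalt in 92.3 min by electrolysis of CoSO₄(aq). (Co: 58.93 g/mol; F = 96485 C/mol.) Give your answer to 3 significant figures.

n(Co) = 5.76 / 58.93 = 0.09774 mol
Co²⁺ + 2e⁻ → Co, so n(e⁻) = 2 × 0.09774 = 0.1955 mol
Q = 0.1955 × 96485 = 18860 C
I = Q / t = 18860 / 5538 s = 3.41 A

3.41 A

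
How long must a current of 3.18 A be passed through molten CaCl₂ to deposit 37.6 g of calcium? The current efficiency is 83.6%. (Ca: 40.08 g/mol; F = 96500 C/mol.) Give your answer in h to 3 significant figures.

n(Ca) = 37.6 / 40.08 = 0.9381 mol
Ca²⁺ + 2e⁻ → Ca, so n(e⁻) = 2 × 0.9381 = 1.876 mol
Q = 1.876 × 96500 / 0.836 = 2.165×10^5 C
t = Q / I = 2.165×10^5 / 3.18 = 68080 s = 18.9 h

18.9 h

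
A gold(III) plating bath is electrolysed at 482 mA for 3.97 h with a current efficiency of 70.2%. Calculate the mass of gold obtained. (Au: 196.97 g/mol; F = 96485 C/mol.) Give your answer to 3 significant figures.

Q = 0.482 × 14292 = 6889 C
n(e⁻) = 6889 / 96485 = 0.07140 mol
Au³⁺ + 3e⁻ → Au, so theoretical m(Au) = 0.02380 × 196.97 = 4.688 g
Actual mass = 70.2% × 4.688 = 3.29 g

3.29 g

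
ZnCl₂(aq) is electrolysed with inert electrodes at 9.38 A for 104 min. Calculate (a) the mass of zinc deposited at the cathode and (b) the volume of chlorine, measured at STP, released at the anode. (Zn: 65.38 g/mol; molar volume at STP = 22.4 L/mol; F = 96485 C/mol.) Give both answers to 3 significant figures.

Q = 9.38 × 6240 = 58530 C; n(e⁻) = 58530 / 96485 = 0.6066 mol
Cathode: Zn²⁺ + 2e⁻ → Zn → n(Zn) = 0.6066/2 = 0.3033 mol → 19.8 g
Anode: 2Cl⁻ → Cl₂ + 2e⁻ → n(Cl₂) = 0.6066/2 = 0.3033 mol → 6.79 L

19.8 g Zn; 6.79 L Cl₂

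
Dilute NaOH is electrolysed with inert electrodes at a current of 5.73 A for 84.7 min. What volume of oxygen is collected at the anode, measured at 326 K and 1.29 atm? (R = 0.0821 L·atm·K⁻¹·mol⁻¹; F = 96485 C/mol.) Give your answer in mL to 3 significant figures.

1570 mL

Q = It = 5.73 × 5082 = 29120 C
n(e⁻) = Q/F = 29120/96485 = 0.3018 mol
2H₂O → O₂ + 4H⁺ + 4e⁻, so n(O₂) = 0.3018 / 4 = 0.07545 mol
V = nRT/P = 0.07545 × 0.0821 × 326 / 1.29 = 1.565 L
= 1570 mL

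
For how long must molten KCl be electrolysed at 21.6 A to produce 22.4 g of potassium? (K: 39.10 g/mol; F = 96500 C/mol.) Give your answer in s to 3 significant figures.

n(K) = 22.4 / 39.10 = 0.5729 mol
K⁺ + e⁻ → K, so n(e⁻) = 0.5729 mol
Q = 0.5729 × 96500 = 55280 C
t = Q / I = 55280 / 21.6 = 2559 s

2560 s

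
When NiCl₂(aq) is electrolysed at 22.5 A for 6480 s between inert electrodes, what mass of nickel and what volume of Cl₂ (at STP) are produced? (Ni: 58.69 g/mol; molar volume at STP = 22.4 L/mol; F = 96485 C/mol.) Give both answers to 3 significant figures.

Q = 22.5 × 6480 = 1.458×10^5 C; n(e⁻) = 1.458×10^5 / 96485 = 1.511 mol
Cathode: Ni²⁺ + 2e⁻ → Ni → n(Ni) = 1.511/2 = 0.7555 mol → 44.3 g
Anode: 2Cl⁻ → Cl₂ + 2e⁻ → n(Cl₂) = 1.511/2 = 0.7555 mol → 16.9 L

44.3 g Ni; 16.9 L Cl₂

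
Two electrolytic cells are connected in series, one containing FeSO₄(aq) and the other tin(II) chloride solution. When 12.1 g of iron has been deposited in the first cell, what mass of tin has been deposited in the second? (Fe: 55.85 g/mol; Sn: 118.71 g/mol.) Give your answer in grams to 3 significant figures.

25.7 g

n(Fe) = 12.1 / 55.85 = 0.2167 mol
Fe²⁺ + 2e⁻ → Fe, so n(e⁻) = 2 × 0.2167 = 0.4334 mol
The cells are in series, so the same charge (and hence the same n(e⁻) = 0.4334 mol) passes through both.
Sn²⁺ + 2e⁻ → Sn, so n(Sn) = 0.4334 / 2 = 0.2167 mol
m(Sn) = 0.2167 × 118.71 = 25.7 g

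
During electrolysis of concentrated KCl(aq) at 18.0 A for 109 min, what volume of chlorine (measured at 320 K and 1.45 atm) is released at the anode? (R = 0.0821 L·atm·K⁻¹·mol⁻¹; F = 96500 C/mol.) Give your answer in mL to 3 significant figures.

Q = 18.0 A × 6540 s = 1.177×10^5 C
n(e⁻) = 1.177×10^5 / 96500 = 1.220 mol
2Cl⁻ → Cl₂ + 2e⁻, so n(Cl₂) = 1.220 / 2 = 0.6100 mol
V = nRT/P = 0.6100 × 0.0821 × 320 / 1.45 = 11.05 L
= 11100 mL

11100 mL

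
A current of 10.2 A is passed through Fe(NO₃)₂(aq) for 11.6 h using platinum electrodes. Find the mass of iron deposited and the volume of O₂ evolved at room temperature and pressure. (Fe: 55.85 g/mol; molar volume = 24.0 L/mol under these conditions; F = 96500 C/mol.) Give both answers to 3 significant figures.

123 g Fe; 26.5 L O₂

Q = 10.2 × 41760 = 4.260×10^5 C; n(e⁻) = 4.260×10^5 / 96500 = 4.415 mol
Cathode: Fe²⁺ + 2e⁻ → Fe → n(Fe) = 4.415/2 = 2.208 mol → 123 g
Anode: 2H₂O → O₂ + 4H⁺ + 4e⁻ → n(O₂) = 4.415/4 = 1.104 mol → 26.5 L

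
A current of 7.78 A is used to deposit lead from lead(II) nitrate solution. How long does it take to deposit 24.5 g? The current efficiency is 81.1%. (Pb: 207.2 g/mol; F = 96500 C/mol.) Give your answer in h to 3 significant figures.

1.00 h

n(Pb) = 24.5 / 207.2 = 0.1182 mol
Pb²⁺ + 2e⁻ → Pb, so n(e⁻) = 2 × 0.1182 = 0.2364 mol
Q = 0.2364 × 96500 / 0.811 = 28130 C
t = Q / I = 28130 / 7.78 = 3616 s = 1.00 h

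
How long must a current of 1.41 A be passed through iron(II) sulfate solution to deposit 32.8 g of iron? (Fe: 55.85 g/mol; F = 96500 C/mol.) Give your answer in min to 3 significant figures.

n(Fe) = 32.8 / 55.85 = 0.5873 mol
Fe²⁺ + 2e⁻ → Fe, so n(e⁻) = 2 × 0.5873 = 1.175 mol
Q = 1.175 × 96500 = 1.134×10^5 C
t = Q / I = 1.134×10^5 / 1.41 = 80430 s = 1340 min

1340 min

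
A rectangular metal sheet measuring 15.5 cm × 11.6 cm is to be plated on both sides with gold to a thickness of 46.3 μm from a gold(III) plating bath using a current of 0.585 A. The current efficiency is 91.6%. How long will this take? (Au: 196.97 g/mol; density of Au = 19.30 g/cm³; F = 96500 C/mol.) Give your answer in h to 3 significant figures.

24.5 h

Plated area = 2 × 15.5 × 11.6 = 359.6 cm²
Volume = 359.6 × 46.3×10⁻⁴ cm = 1.665 cm³
m(Au) = 1.665 × 19.30 = 32.13 g
n(Au) = 32.13 / 196.97 = 0.1631 mol; n(e⁻) = 3 × 0.1631 = 0.4893 mol
Q = 0.4893 × 96500 / 0.916 = 51550 C
t = 51550 / 0.585 = 88120 s = 24.5 h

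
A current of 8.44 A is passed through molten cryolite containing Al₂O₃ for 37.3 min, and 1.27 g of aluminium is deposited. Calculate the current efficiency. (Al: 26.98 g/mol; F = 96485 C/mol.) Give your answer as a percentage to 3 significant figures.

Q = 8.44 × 2238 = 18890 C
n(e⁻) = 18890 / 96485 = 0.1958 mol
Al³⁺ + 3e⁻ → Al, so theoretical n(Al) = 0.06527 mol → 1.761 g
Efficiency = 1.27 / 1.761 = 0.7212 = 72.1%

72.1%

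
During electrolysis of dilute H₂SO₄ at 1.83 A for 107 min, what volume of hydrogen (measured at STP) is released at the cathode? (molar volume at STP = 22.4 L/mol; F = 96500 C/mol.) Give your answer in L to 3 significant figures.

Charge passed = 1.83 × 6420 = 11750 C
n(e⁻) = 11750 / 96500 = 0.1218 mol
2H⁺ + 2e⁻ → H₂, so n(H₂) = 0.1218 / 2 = 0.06090 mol
V = 0.06090 × 22.4 = 1.364 L

1.36 L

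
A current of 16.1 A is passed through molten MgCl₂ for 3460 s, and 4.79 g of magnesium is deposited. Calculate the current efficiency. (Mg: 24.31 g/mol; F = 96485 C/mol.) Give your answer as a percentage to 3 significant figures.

Q = 16.1 × 3460 = 55710 C
n(e⁻) = 55710 / 96485 = 0.5774 mol
Mg²⁺ + 2e⁻ → Mg, so theoretical n(Mg) = 0.2887 mol → 7.018 g
Efficiency = 4.79 / 7.018 = 0.6825 = 68.3%

68.3%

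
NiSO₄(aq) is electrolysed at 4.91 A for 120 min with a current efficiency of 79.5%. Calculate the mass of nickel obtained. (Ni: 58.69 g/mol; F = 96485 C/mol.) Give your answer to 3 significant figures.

8.55 g

Q = 4.91 × 7200 = 35350 C
n(e⁻) = 35350 / 96485 = 0.3664 mol
Ni²⁺ + 2e⁻ → Ni, so theoretical m(Ni) = 0.1832 × 58.69 = 10.75 g
Actual mass = 79.5% × 10.75 = 8.55 g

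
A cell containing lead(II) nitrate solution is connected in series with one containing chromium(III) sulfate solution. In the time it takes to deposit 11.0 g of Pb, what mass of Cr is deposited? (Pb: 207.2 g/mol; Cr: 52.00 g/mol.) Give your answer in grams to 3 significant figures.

1.84 g

n(Pb) = 11.0 / 207.2 = 0.05309 mol
Pb²⁺ + 2e⁻ → Pb, so n(e⁻) = 2 × 0.05309 = 0.1062 mol
Same current for the same time ⇒ same n(e⁻) = 0.1062 mol in both cells.
Cr³⁺ + 3e⁻ → Cr, so n(Cr) = 0.1062 / 3 = 0.03540 mol
m(Cr) = 0.03540 × 52.00 = 1.84 g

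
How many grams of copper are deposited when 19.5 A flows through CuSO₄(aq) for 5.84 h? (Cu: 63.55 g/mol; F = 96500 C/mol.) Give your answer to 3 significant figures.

135 g

Q = 19.5 A × 21024 s = 4.100×10^5 C
n(e⁻) = Q/F = 4.100×10^5/96500 = 4.249 mol
Cu²⁺ + 2e⁻ → Cu, so n(Cu) = 4.249 / 2 = 2.125 mol
m = 2.125 × 63.55 = 135 g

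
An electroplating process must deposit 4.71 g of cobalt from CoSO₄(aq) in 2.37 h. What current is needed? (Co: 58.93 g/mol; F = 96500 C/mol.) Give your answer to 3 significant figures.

n(Co) = 4.71 / 58.93 = 0.07993 mol
Co²⁺ + 2e⁻ → Co, so n(e⁻) = 2 × 0.07993 = 0.1599 mol
Q = 0.1599 × 96500 = 15430 C
I = Q / t = 15430 / 8532 s = 1.81 A

1.81 A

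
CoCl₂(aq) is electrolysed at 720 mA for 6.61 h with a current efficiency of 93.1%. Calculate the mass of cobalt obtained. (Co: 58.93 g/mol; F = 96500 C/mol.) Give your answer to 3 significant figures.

4.87 g

Q = 0.720 × 23796 = 17130 C
n(e⁻) = 17130 / 96500 = 0.1775 mol
Co²⁺ + 2e⁻ → Co, so theoretical m(Co) = 0.08875 × 58.93 = 5.230 g
Actual mass = 93.1% × 5.230 = 4.87 g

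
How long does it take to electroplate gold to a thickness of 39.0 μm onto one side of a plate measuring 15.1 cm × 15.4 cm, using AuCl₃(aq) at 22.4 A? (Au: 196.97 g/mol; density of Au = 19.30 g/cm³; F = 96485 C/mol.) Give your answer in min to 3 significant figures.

19.1 min

Plated area = 15.1 × 15.4 = 232.5 cm²
Volume = 232.5 × 39.0×10⁻⁴ cm = 0.9068 cm³
m(Au) = 0.9068 × 19.30 = 17.50 g
n(Au) = 17.50 / 196.97 = 0.08885 mol; n(e⁻) = 3 × 0.08885 = 0.2666 mol
Q = 0.2666 × 96485 = 25720 C
t = 25720 / 22.4 = 1148 s = 19.1 min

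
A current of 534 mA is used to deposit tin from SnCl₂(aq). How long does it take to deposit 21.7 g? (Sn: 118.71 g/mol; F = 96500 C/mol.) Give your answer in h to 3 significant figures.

n(Sn) = 21.7 / 118.71 = 0.1828 mol
Sn²⁺ + 2e⁻ → Sn, so n(e⁻) = 2 × 0.1828 = 0.3656 mol
Q = 0.3656 × 96500 = 35280 C
t = Q / I = 35280 / 0.534 = 66070 s = 18.4 h

18.4 h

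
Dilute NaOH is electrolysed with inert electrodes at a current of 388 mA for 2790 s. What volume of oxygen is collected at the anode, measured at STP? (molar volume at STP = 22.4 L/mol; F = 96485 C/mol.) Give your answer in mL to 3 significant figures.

Q = 0.388 A × 2790 s = 1083 C
n(e⁻) = Q/F = 1083/96485 = 0.01122 mol
2H₂O → O₂ + 4H⁺ + 4e⁻, so n(O₂) = 0.01122 / 4 = 0.002805 mol
V = 0.002805 × 22.4 = 0.06283 L
= 62.8 mL

62.8 mL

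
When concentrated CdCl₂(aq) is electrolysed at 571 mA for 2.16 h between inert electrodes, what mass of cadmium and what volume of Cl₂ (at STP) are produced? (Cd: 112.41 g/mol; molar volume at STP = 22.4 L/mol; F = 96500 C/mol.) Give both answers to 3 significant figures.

2.59 g Cd; 0.515 L Cl₂

Q = 0.571 × 7776 = 4440 C; n(e⁻) = 4440 / 96500 = 0.04601 mol
Cathode: Cd²⁺ + 2e⁻ → Cd → n(Cd) = 0.04601/2 = 0.02301 mol → 2.59 g
Anode: 2Cl⁻ → Cl₂ + 2e⁻ → n(Cl₂) = 0.04601/2 = 0.02301 mol → 0.515 L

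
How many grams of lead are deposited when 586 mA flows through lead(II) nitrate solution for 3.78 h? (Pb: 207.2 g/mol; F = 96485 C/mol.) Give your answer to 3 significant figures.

Charge passed = 0.586 × 13608 = 7974 C
Moles of electrons = 7974 / 96485 = 0.08264 mol
Pb²⁺ + 2e⁻ → Pb, so n(Pb) = 0.08264 / 2 = 0.04132 mol
m = 0.04132 × 207.2 = 8.56 g

8.56 g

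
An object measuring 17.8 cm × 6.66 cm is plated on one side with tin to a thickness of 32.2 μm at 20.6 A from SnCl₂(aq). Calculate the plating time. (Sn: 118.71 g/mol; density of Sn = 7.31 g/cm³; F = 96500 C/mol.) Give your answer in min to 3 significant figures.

3.67 min

Plated area = 17.8 × 6.66 = 118.5 cm²
Volume = 118.5 × 32.2×10⁻⁴ cm = 0.3816 cm³
m(Sn) = 0.3816 × 7.31 = 2.789 g
n(Sn) = 2.789 / 118.71 = 0.02349 mol; n(e⁻) = 2 × 0.02349 = 0.04698 mol
Q = 0.04698 × 96500 = 4534 C
t = 4534 / 20.6 = 220.1 s = 3.67 min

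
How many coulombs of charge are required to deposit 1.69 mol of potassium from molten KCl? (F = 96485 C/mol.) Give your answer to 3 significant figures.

1.63×10^5 C

K⁺ + e⁻ → K, so n(e⁻) = 1 × 1.69 = 1.690 mol
Q = 1.690 × 96485 = 1.631×10^5 C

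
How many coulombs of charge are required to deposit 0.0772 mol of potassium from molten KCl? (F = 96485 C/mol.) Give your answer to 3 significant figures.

7450 C

K⁺ + e⁻ → K, so n(e⁻) = 1 × 0.0772 = 0.07720 mol
Q = 0.07720 × 96485 = 7449 C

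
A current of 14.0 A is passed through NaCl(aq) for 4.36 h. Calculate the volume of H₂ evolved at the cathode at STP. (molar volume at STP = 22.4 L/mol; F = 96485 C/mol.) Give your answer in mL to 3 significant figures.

25500 mL

Charge passed = 14.0 × 15696 = 2.197×10^5 C
n(e⁻) = 2.197×10^5 / 96485 = 2.277 mol
2H⁺ + 2e⁻ → H₂, so n(H₂) = 2.277 / 2 = 1.139 mol
V = 1.139 × 22.4 = 25.51 L
= 25500 mL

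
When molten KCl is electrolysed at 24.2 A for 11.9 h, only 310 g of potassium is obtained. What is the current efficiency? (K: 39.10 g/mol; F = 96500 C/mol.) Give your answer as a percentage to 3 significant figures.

Q = 24.2 × 42840 = 1.037×10^6 C
n(e⁻) = 1.037×10^6 / 96500 = 10.75 mol
K⁺ + e⁻ → K, so theoretical n(K) = 10.75 mol → 420.3 g
Efficiency = 310 / 420.3 = 0.7376 = 73.8%

73.8%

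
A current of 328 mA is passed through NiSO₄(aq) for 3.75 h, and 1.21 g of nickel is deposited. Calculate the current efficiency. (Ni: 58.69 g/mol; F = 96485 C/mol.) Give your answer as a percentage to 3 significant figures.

89.8%

Q = 0.328 × 13500 = 4428 C
n(e⁻) = 4428 / 96485 = 0.04589 mol
Ni²⁺ + 2e⁻ → Ni, so theoretical n(Ni) = 0.02295 mol → 1.347 g
Efficiency = 1.21 / 1.347 = 0.8983 = 89.8%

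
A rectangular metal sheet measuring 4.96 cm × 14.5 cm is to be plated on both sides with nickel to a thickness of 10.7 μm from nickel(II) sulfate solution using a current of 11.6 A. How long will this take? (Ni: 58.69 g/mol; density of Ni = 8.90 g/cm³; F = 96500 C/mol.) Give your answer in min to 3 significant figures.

6.47 min

Plated area = 2 × 4.96 × 14.5 = 143.8 cm²
Volume = 143.8 × 10.7×10⁻⁴ cm = 0.1539 cm³
m(Ni) = 0.1539 × 8.90 = 1.370 g
n(Ni) = 1.370 / 58.69 = 0.02334 mol; n(e⁻) = 2 × 0.02334 = 0.04668 mol
Q = 0.04668 × 96500 = 4505 C
t = 4505 / 11.6 = 388.4 s = 6.47 min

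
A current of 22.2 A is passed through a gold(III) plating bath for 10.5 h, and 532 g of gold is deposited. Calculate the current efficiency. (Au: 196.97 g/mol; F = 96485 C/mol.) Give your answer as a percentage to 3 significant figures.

93.2%

Q = 22.2 × 37800 = 8.392×10^5 C
n(e⁻) = 8.392×10^5 / 96485 = 8.698 mol
Au³⁺ + 3e⁻ → Au, so theoretical n(Au) = 2.899 mol → 571.0 g
Efficiency = 532 / 571.0 = 0.9317 = 93.2%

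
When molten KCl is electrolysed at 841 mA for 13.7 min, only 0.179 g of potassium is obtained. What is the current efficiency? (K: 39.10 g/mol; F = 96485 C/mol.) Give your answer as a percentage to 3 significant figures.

Q = 0.841 × 822 = 691.3 C
n(e⁻) = 691.3 / 96485 = 0.007165 mol
K⁺ + e⁻ → K, so theoretical n(K) = 0.007165 mol → 0.2802 g
Efficiency = 0.179 / 0.2802 = 0.6388 = 63.9%

63.9%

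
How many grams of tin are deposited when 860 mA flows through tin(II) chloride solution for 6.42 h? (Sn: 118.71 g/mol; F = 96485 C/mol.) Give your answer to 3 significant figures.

12.2 g

Q = It = 0.860 × 23112 = 19880 C
n(e⁻) = Q/F = 19880/96485 = 0.2060 mol
Sn²⁺ + 2e⁻ → Sn, so n(Sn) = 0.2060 / 2 = 0.1030 mol
m = 0.1030 × 118.71 = 12.2 g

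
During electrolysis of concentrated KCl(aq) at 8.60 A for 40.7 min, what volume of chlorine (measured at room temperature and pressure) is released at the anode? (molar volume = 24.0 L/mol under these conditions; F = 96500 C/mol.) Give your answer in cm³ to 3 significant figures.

Q = It = 8.60 × 2442 = 21000 C
Moles of electrons = 21000 / 96500 = 0.2176 mol
2Cl⁻ → Cl₂ + 2e⁻, so n(Cl₂) = 0.2176 / 2 = 0.1088 mol
V = 0.1088 × 24.0 = 2.611 L
= 2610 cm³

2610 cm³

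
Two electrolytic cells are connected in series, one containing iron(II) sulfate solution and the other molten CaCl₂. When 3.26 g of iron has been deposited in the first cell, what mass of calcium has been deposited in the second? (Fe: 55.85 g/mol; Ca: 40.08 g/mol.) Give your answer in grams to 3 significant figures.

2.34 g

n(Fe) = 3.26 / 55.85 = 0.05837 mol
Fe²⁺ + 2e⁻ → Fe, so n(e⁻) = 2 × 0.05837 = 0.1167 mol
The cells are in series, so the same charge (and hence the same n(e⁻) = 0.1167 mol) passes through both.
Ca²⁺ + 2e⁻ → Ca, so n(Ca) = 0.1167 / 2 = 0.05835 mol
m(Ca) = 0.05835 × 40.08 = 2.34 g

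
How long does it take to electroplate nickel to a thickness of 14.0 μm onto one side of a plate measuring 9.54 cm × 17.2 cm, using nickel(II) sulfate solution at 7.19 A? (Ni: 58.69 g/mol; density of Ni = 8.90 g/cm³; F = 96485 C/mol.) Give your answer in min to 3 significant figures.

Plated area = 9.54 × 17.2 = 164.1 cm²
Volume = 164.1 × 14.0×10⁻⁴ cm = 0.2297 cm³
m(Ni) = 0.2297 × 8.90 = 2.044 g
n(Ni) = 2.044 / 58.69 = 0.03483 mol; n(e⁻) = 2 × 0.03483 = 0.06966 mol
Q = 0.06966 × 96485 = 6721 C
t = 6721 / 7.19 = 934.8 s = 15.6 min

15.6 min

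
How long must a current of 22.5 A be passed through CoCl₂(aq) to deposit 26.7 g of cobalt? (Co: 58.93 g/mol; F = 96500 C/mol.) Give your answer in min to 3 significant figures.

64.8 min

n(Co) = 26.7 / 58.93 = 0.4531 mol
Co²⁺ + 2e⁻ → Co, so n(e⁻) = 2 × 0.4531 = 0.9062 mol
Q = 0.9062 × 96500 = 87450 C
t = Q / I = 87450 / 22.5 = 3887 s = 64.8 min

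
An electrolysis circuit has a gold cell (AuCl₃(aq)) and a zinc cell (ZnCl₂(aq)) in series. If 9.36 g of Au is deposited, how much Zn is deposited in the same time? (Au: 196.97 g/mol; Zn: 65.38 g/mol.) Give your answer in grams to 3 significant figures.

n(Au) = 9.36 / 196.97 = 0.04752 mol
Au³⁺ + 3e⁻ → Au, so n(e⁻) = 3 × 0.04752 = 0.1426 mol
In series, the same 0.1426 mol of electrons flows through the second cell.
Zn²⁺ + 2e⁻ → Zn, so n(Zn) = 0.1426 / 2 = 0.07130 mol
m(Zn) = 0.07130 × 65.38 = 4.66 g

4.66 g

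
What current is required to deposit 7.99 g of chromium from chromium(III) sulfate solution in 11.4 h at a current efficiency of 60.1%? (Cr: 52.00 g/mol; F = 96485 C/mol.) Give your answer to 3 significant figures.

1.80 A

n(Cr) = 7.99 / 52.00 = 0.1537 mol
Cr³⁺ + 3e⁻ → Cr, so n(e⁻) = 3 × 0.1537 = 0.4611 mol
Q = 0.4611 × 96485 / 0.601 = 74030 C
I = Q / t = 74030 / 41040 s = 1.80 A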